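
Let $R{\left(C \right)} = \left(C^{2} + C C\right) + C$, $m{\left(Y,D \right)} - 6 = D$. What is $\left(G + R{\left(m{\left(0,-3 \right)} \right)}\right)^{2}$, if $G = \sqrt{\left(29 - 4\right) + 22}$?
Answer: $\left(21 + \sqrt{47}\right)^{2} \approx 775.94$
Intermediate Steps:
$m{\left(Y,D \right)} = 6 + D$
$R{\left(C \right)} = C + 2 C^{2}$ ($R{\left(C \right)} = \left(C^{2} + C^{2}\right) + C = 2 C^{2} + C = C + 2 C^{2}$)
$G = \sqrt{47}$ ($G = \sqrt{\left(29 - 4\right) + 22} = \sqrt{25 + 22} = \sqrt{47} \approx 6.8557$)
$\left(G + R{\left(m{\left(0,-3 \right)} \right)}\right)^{2} = \left(\sqrt{47} + \left(6 - 3\right) \left(1 + 2 \left(6 - 3\right)\right)\right)^{2} = \left(\sqrt{47} + 3 \left(1 + 2 \cdot 3\right)\right)^{2} = \left(\sqrt{47} + 3 \left(1 + 6\right)\right)^{2} = \left(\sqrt{47} + 3 \cdot 7\right)^{2} = \left(\sqrt{47} + 21\right)^{2} = \left(21 + \sqrt{47}\right)^{2}$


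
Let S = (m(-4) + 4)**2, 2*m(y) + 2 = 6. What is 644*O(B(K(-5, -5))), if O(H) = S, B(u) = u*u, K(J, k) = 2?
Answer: 23184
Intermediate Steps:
m(y) = 2 (m(y) = -1 + (1/2)*6 = -1 + 3 = 2)
B(u) = u**2
S = 36 (S = (2 + 4)**2 = 6**2 = 36)
O(H) = 36
644*O(B(K(-5, -5))) = 644*36 = 23184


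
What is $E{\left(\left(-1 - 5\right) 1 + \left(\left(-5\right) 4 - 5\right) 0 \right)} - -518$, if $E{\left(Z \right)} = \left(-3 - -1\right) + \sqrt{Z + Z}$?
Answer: $516 + 2 i \sqrt{3} \approx 516.0 + 3.4641 i$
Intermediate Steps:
$E{\left(Z \right)} = -2 + \sqrt{2} \sqrt{Z}$ ($E{\left(Z \right)} = \left(-3 + 1\right) + \sqrt{2 Z} = -2 + \sqrt{2} \sqrt{Z}$)
$E{\left(\left(-1 - 5\right) 1 + \left(\left(-5\right) 4 - 5\right) 0 \right)} - -518 = \left(-2 + \sqrt{2} \sqrt{\left(-1 - 5\right) 1 + \left(\left(-5\right) 4 - 5\right) 0}\right) - -518 = \left(-2 + \sqrt{2} \sqrt{\left(-6\right) 1 + \left(-20 - 5\right) 0}\right) + 518 = \left(-2 + \sqrt{2} \sqrt{-6 - 0}\right) + 518 = \left(-2 + \sqrt{2} \sqrt{-6 + 0}\right) + 518 = \left(-2 + \sqrt{2} \sqrt{-6}\right) + 518 = \left(-2 + \sqrt{2} i \sqrt{6}\right) + 518 = \left(-2 + 2 i \sqrt{3}\right) + 518 = 516 + 2 i \sqrt{3}$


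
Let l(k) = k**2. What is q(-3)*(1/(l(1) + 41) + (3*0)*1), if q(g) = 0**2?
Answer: 0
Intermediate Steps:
q(g) = 0
q(-3)*(1/(l(1) + 41) + (3*0)*1) = 0*(1/(1**2 + 41) + (3*0)*1) = 0*(1/(1 + 41) + 0*1) = 0*(1/42 + 0) = 0*(1/42) = 0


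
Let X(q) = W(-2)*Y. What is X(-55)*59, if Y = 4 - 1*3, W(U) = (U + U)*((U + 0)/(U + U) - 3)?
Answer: 590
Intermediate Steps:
W(U) = -5*U (W(U) = (2*U)*(U/((2*U)) - 3) = (2*U)*(U*(1/(2*U)) - 3) = (2*U)*(1/2 - 3) = (2*U)*(-5/2) = -5*U)
Y = 1 (Y = 4 - 3 = 1)
X(q) = 10 (X(q) = -5*(-2)*1 = 10*1 = 10)
X(-55)*59 = 10*59 = 590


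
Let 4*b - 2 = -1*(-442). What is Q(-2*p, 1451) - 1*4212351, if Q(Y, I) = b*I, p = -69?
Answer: -4051290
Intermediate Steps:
b = 111 (b = 1/2 + (-1*(-442))/4 = 1/2 + (1/4)*442 = 1/2 + 221/2 = 111)
Q(Y, I) = 111*I
Q(-2*p, 1451) - 1*4212351 = 111*1451 - 1*4212351 = 161061 - 4212351 = -4051290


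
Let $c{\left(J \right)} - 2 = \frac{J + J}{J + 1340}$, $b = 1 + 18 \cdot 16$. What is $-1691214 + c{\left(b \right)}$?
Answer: $- \frac{2754983770}{1629} \approx -1.6912 \cdot 10^{6}$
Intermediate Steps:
$b = 289$ ($b = 1 + 288 = 289$)
$c{\left(J \right)} = 2 + \frac{2 J}{1340 + J}$ ($c{\left(J \right)} = 2 + \frac{J + J}{J + 1340} = 2 + \frac{2 J}{1340 + J}$)
$-1691214 + c{\left(b \right)} = -1691214 + \frac{4 \left(670 + 289\right)}{1340 + 289} = -1691214 + 4 \cdot \frac{1}{1629} \cdot 959 = -1691214 + \frac{3836}{1629} = - \frac{2754983770}{1629}$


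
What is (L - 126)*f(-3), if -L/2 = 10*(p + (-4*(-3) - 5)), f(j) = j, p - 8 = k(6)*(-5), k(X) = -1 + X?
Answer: -222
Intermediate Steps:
p = -17 (p = 8 + (-1 + 6)*(-5) = 8 + 5*(-5) = 8 - 25 = -17)
L = 200 (L = -20*(-17 + (-4*(-3) - 5)) = -20*(-17 + (12 - 5)) = -20*(-17 + 7) = -20*(-10) = -2*(-100) = 200)
(L - 126)*f(-3) = (200 - 126)*(-3) = 74*(-3) = -222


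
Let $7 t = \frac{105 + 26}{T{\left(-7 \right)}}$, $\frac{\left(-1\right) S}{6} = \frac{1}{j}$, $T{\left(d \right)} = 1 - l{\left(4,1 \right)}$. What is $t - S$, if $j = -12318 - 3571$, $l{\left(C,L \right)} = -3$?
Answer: $\frac{2081291}{444892} \approx 4.6782$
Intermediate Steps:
$j = -15889$ ($j = -12318 - 3571 = -15889$)
$T{\left(d \right)} = 4$ ($T{\left(d \right)} = 1 - -3 = 1 + 3 = 4$)
$S = \frac{6}{15889}$ ($S = - \frac{6}{-15889} = \left(-6\right) \left(- \frac{1}{15889}\right) = \frac{6}{15889} \approx 0.00037762$)
$t = \frac{131}{28}$ ($t = \frac{\left(105 + 26\right) \frac{1}{4}}{7} = \frac{131 \cdot \frac{1}{4}}{7} = \frac{1}{7} \cdot \frac{131}{4} = \frac{131}{28} \approx 4.6786$)
$t - S = \frac{131}{28} - \frac{6}{15889} = \frac{2081291}{444892}$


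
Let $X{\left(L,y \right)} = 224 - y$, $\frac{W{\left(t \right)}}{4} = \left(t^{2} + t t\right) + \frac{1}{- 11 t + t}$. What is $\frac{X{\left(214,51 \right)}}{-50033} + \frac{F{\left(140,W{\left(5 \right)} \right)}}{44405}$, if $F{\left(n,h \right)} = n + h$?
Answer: $\frac{233128809}{55542884125} \approx 0.0041973$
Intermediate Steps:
$W{\left(t \right)} = 8 t^{2} - \frac{2}{5 t}$ ($W{\left(t \right)} = 4 \left(\left(t^{2} + t t\right) + \frac{1}{- 11 t + t}\right) = 4 \left(\left(t^{2} + t^{2}\right) + \frac{1}{\left(-10\right) t}\right) = 4 \left(2 t^{2} - \frac{1}{10 t}\right) = 8 t^{2} - \frac{2}{5 t}$)
$F{\left(n,h \right)} = h + n$
$\frac{X{\left(214,51 \right)}}{-50033} + \frac{F{\left(140,W{\left(5 \right)} \right)}}{44405} = \frac{224 - 51}{-50033} + \frac{\frac{2 \left(-1 + 20 \cdot 5^{3}\right)}{5 \cdot 5} + 140}{44405} = \left(224 - 51\right) \left(- \frac{1}{50033}\right) + \left(\frac{2}{5} \cdot \frac{1}{5} \left(-1 + 20 \cdot 125\right) + 140\right) \frac{1}{44405} = 173 \left(- \frac{1}{50033}\right) + \left(\frac{2}{5} \cdot \frac{1}{5} \left(-1 + 2500\right) + 140\right) \frac{1}{44405} = - \frac{173}{50033} + \left(\frac{2}{5} \cdot \frac{1}{5} \cdot 2499 + 140\right) \frac{1}{44405} = - \frac{173}{50033} + \left(\frac{4998}{25} + 140\right) \frac{1}{44405} = - \frac{173}{50033} + \frac{8498}{25} \cdot \frac{1}{44405} = - \frac{173}{50033} + \frac{8498}{1110125} = \frac{233128809}{55542884125}$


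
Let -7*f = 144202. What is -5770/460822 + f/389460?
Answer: -20545435861/314075538210 ≈ -0.065416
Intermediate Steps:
f = -144202/7 (f = -⅐*144202 = -144202/7 ≈ -20600.)
-5770/460822 + f/389460 = -5770/460822 - 144202/7/389460 = -5770*1/460822 - 144202/7*1/389460 = -2885/230411 - 72101/1363110 = -20545435861/314075538210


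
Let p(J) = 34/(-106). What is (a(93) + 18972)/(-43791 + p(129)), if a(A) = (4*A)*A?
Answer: -709776/580235 ≈ -1.2233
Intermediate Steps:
p(J) = -17/53 (p(J) = 34*(-1/106) = -17/53)
a(A) = 4*A²
(a(93) + 18972)/(-43791 + p(129)) = (4*93² + 18972)/(-43791 - 17/53) = (4*8649 + 18972)/(-2320940/53) = (34596 + 18972)*(-53/2320940) = 53568*(-53/2320940) = -709776/580235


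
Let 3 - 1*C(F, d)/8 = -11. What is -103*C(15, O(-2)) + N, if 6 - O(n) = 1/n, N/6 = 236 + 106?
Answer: -9484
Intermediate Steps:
N = 2052 (N = 6*(236 + 106) = 6*342 = 2052)
O(n) = 6 - 1/n
C(F, d) = 112 (C(F, d) = 24 - 8*(-11) = 24 + 88 = 112)
-103*C(15, O(-2)) + N = -103*112 + 2052 = -11536 + 2052 = -9484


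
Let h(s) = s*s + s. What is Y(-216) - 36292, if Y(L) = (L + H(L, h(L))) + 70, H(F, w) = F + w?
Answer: 9786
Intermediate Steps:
h(s) = s + s² (h(s) = s² + s = s + s²)
Y(L) = 70 + 2*L + L*(1 + L) (Y(L) = (L + (L + L*(1 + L))) + 70 = (2*L + L*(1 + L)) + 70 = 70 + 2*L + L*(1 + L))
Y(-216) - 36292 = (70 + (-216)² + 3*(-216)) - 36292 = (70 + 46656 - 648) - 36292 = 46078 - 36292 = 9786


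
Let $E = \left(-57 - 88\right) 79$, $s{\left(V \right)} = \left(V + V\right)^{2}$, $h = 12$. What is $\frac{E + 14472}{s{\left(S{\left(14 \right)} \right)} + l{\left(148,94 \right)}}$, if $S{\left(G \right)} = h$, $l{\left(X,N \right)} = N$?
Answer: $\frac{3017}{670} \approx 4.503$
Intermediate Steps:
$S{\left(G \right)} = 12$
$s{\left(V \right)} = 4 V^{2}$ ($s{\left(V \right)} = \left(2 V\right)^{2} = 4 V^{2}$)
$E = -11455$ ($E = \left(-145\right) 79 = -11455$)
$\frac{E + 14472}{s{\left(S{\left(14 \right)} \right)} + l{\left(148,94 \right)}} = \frac{-11455 + 14472}{4 \cdot 12^{2} + 94} = \frac{3017}{4 \cdot 144 + 94} = \frac{3017}{576 + 94} = \frac{3017}{670}$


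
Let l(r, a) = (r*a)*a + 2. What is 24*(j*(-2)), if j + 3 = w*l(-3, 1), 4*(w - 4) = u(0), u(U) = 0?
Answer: 336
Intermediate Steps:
l(r, a) = 2 + r*a**2 (l(r, a) = (a*r)*a + 2 = r*a**2 + 2 = 2 + r*a**2)
w = 4 (w = 4 + (1/4)*0 = 4 + 0 = 4)
j = -7 (j = -3 + 4*(2 - 3*1**2) = -3 + 4*(2 - 3*1) = -3 + 4*(2 - 3) = -3 + 4*(-1) = -3 - 4 = -7)
24*(j*(-2)) = 24*(-7*(-2)) = 24*14 = 336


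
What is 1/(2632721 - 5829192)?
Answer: -1/3196471 ≈ -3.1284e-7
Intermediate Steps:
1/(2632721 - 5829192) = 1/(-3196471) = -1/3196471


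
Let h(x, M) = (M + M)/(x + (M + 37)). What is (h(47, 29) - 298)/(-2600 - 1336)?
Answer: 2101/27798 ≈ 0.075581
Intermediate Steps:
h(x, M) = 2*M/(37 + M + x) (h(x, M) = (2*M)/(x + (37 + M)) = (2*M)/(37 + M + x) = 2*M/(37 + M + x))
(h(47, 29) - 298)/(-2600 - 1336) = (2*29/(37 + 29 + 47) - 298)/(-2600 - 1336) = (2*29/113 - 298)/(-3936) = (2*29*(1/113) - 298)*(-1/3936) = (58/113 - 298)*(-1/3936) = -33616/113*(-1/3936) = 2101/27798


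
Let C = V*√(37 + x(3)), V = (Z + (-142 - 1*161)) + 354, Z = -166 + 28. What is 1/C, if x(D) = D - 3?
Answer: -√37/3219 ≈ -0.0018896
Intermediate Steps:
x(D) = -3 + D
Z = -138
V = -87 (V = (-138 + (-142 - 1*161)) + 354 = (-138 + (-142 - 161)) + 354 = (-138 - 303) + 354 = -441 + 354 = -87)
C = -87*√37 (C = -87*√(37 + (-3 + 3)) = -87*√(37 + 0) = -87*√37 ≈ -529.20)
1/C = 1/(-87*√37) = -√37/3219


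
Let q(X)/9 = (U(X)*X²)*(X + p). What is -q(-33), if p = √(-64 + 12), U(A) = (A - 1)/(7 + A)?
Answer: 5498361/13 - 333234*I*√13/13 ≈ 4.2295e+5 - 92423.0*I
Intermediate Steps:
U(A) = (-1 + A)/(7 + A)
p = 2*I*√13 (p = √(-52) = 2*I*√13 ≈ 7.2111*I)
q(X) = 9*X²*(-1 + X)*(X + 2*I*√13)/(7 + X) (q(X) = 9*((((-1 + X)/(7 + X))*X²)*(X + 2*I*√13)) = 9*((X²*(-1 + X)/(7 + X))*(X + 2*I*√13)) = 9*(X²*(-1 + X)*(X + 2*I*√13)/(7 + X)) = 9*X²*(-1 + X)*(X + 2*I*√13)/(7 + X))
-q(-33) = -9*(-33)²*(-1 - 33)*(-33 + 2*I*√13)/(7 - 33) = -9*1089*(-34)*(-33 + 2*I*√13)/(-26) = -9*1089*(-1)*(-34)*(-33 + 2*I*√13)/26 = -(-5498361/13 + 333234*I*√13/13) = 5498361/13 - 333234*I*√13/13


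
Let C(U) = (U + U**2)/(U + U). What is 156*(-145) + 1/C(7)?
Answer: -90479/4 ≈ -22620.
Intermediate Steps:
C(U) = (U + U**2)/(2*U) (C(U) = (U + U**2)/((2*U)) = (U + U**2)*(1/(2*U)) = (U + U**2)/(2*U))
156*(-145) + 1/C(7) = 156*(-145) + 1/(1/2 + (1/2)*7) = -22620 + 1/(1/2 + 7/2) = -22620 + 1/4 = -90479/4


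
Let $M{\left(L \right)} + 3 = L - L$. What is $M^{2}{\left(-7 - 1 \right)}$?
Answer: $9$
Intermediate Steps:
$M{\left(L \right)} = -3$ ($M{\left(L \right)} = -3 + \left(L - L\right) = -3 + 0 = -3$)
$M^{2}{\left(-7 - 1 \right)} = \left(-3\right)^{2} = 9$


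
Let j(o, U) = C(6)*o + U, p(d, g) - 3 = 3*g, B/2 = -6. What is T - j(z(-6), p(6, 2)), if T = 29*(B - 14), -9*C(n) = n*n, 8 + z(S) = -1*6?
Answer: -819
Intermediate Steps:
B = -12 (B = 2*(-6) = -12)
z(S) = -14 (z(S) = -8 - 1*6 = -8 - 6 = -14)
p(d, g) = 3 + 3*g
C(n) = -n²/9 (C(n) = -n*n/9 = -n²/9)
j(o, U) = U - 4*o (j(o, U) = (-⅑*6²)*o + U = (-⅑*36)*o + U = -4*o + U = U - 4*o)
T = -754 (T = 29*(-12 - 14) = 29*(-26) = -754)
T - j(z(-6), p(6, 2)) = -754 - ((3 + 3*2) - 4*(-14)) = -754 - ((3 + 6) + 56) = -754 - (9 + 56) = -754 - 1*65 = -754 - 65 = -819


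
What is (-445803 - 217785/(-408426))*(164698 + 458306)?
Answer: -18905816267635362/68071 ≈ -2.7774e+11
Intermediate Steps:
(-445803 - 217785/(-408426))*(164698 + 458306) = (-445803 - 217785*(-1/408426))*623004 = (-445803 + 72595/136142)*623004 = -60692439431/136142*623004 = -18905816267635362/68071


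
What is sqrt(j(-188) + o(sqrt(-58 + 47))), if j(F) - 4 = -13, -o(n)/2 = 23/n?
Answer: sqrt(-1089 + 506*I*sqrt(11))/11 ≈ 1.9408 + 3.5731*I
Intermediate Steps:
o(n) = -46/n
j(F) = -9 (j(F) = 4 - 13 = -9)
sqrt(j(-188) + o(sqrt(-58 + 47))) = sqrt(-9 - 46/sqrt(-58 + 47)) = sqrt(-9 - 46*(-I*sqrt(11)/11)) = sqrt(-9 - (-46)*I*sqrt(11)/11) = sqrt(-9 + 46*I*sqrt(11)/11)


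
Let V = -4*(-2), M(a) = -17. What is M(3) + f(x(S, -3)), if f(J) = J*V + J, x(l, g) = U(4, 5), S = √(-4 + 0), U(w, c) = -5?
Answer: -62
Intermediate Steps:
V = 8
S = 2*I (S = √(-4) = 2*I ≈ 2.0*I)
x(l, g) = -5
f(J) = 9*J (f(J) = J*8 + J = 8*J + J = 9*J)
M(3) + f(x(S, -3)) = -17 + 9*(-5) = -17 - 45 = -62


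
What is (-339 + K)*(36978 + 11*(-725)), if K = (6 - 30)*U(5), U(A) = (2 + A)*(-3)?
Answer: 4785495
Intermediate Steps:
U(A) = -6 - 3*A
K = 504 (K = (6 - 30)*(-6 - 3*5) = -24*(-6 - 15) = -24*(-21) = 504)
(-339 + K)*(36978 + 11*(-725)) = (-339 + 504)*(36978 + 11*(-725)) = 165*(36978 - 7975) = 165*29003 = 4785495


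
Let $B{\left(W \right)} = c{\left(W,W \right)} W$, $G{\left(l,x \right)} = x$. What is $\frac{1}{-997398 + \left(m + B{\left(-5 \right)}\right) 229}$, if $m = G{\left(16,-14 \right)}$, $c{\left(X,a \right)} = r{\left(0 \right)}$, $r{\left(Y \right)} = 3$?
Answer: $- \frac{1}{1004039} \approx -9.9598 \cdot 10^{-7}$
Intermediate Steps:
$c{\left(X,a \right)} = 3$
$B{\left(W \right)} = 3 W$
$m = -14$
$\frac{1}{-997398 + \left(m + B{\left(-5 \right)}\right) 229} = \frac{1}{-997398 + \left(-14 + 3 \left(-5\right)\right) 229} = \frac{1}{-997398 + \left(-14 - 15\right) 229} = \frac{1}{-997398 - 6641} = \frac{1}{-1004039} = - \frac{1}{1004039}$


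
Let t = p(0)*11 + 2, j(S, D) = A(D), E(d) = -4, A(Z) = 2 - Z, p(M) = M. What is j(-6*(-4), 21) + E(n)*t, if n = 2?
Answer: -27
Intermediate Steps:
j(S, D) = 2 - D
t = 2 (t = 0*11 + 2 = 0 + 2 = 2)
j(-6*(-4), 21) + E(n)*t = (2 - 1*21) - 4*2 = (2 - 21) - 8 = -19 - 8 = -27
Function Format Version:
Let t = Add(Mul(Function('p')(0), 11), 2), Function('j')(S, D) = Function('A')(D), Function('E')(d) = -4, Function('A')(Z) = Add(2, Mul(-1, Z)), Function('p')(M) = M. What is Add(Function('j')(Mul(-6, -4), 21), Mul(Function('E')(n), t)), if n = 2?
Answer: -27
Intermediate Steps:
Function('j')(S, D) = Add(2, Mul(-1, D))
t = 2 (t = Add(Mul(0, 11), 2) = Add(0, 2) = 2)
Add(Function('j')(Mul(-6, -4), 21), Mul(Function('E')(n), t)) = Add(Add(2, Mul(-1, 21)), Mul(-4, 2)) = Add(Add(2, -21), -8) = Add(-19, -8) = -27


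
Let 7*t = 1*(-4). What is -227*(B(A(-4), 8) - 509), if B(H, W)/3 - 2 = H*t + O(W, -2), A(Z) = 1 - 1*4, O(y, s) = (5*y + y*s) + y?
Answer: 638551/7 ≈ 91222.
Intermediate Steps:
t = -4/7 (t = (1*(-4))/7 = (⅐)*(-4) = -4/7 ≈ -0.57143)
O(y, s) = 6*y + s*y (O(y, s) = (5*y + s*y) + y = 6*y + s*y)
A(Z) = -3 (A(Z) = 1 - 4 = -3)
B(H, W) = 6 + 12*W - 12*H/7 (B(H, W) = 6 + 3*(H*(-4/7) + W*(6 - 2)) = 6 + 3*(-4*H/7 + W*4) = 6 + 3*(-4*H/7 + 4*W) = 6 + 3*(4*W - 4*H/7) = 6 + (12*W - 12*H/7) = 6 + 12*W - 12*H/7)
-227*(B(A(-4), 8) - 509) = -227*((6 + 12*8 - 12/7*(-3)) - 509) = -227*((6 + 96 + 36/7) - 509) = -227*(750/7 - 509) = -227*(-2813/7) = 638551/7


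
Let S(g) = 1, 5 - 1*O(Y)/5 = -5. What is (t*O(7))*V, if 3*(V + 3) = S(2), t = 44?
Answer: -17600/3 ≈ -5866.7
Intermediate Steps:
O(Y) = 50 (O(Y) = 25 - 5*(-5) = 25 + 25 = 50)
V = -8/3 (V = -3 + (⅓)*1 = -3 + ⅓ = -8/3 ≈ -2.6667)
(t*O(7))*V = (44*50)*(-8/3) = 2200*(-8/3) = -17600/3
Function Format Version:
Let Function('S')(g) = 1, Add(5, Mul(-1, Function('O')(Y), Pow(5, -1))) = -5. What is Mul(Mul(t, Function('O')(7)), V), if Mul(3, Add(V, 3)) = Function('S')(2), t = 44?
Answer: Rational(-17600, 3) ≈ -5866.7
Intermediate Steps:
Function('O')(Y) = 50 (Function('O')(Y) = Add(25, Mul(-5, -5)) = Add(25, 25) = 50)
V = Rational(-8, 3) (V = Add(-3, Mul(Rational(1, 3), 1)) = Add(-3, Rational(1, 3)) = Rational(-8, 3) ≈ -2.6667)
Mul(Mul(t, Function('O')(7)), V) = Mul(Mul(44, 50), Rational(-8, 3)) = Mul(2200, Rational(-8, 3)) = Rational(-17600, 3)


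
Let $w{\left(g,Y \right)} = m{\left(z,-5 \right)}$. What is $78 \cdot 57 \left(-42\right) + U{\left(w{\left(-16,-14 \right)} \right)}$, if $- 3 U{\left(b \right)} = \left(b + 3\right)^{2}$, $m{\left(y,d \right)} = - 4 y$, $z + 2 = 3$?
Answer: $- \frac{560197}{3} \approx -1.8673 \cdot 10^{5}$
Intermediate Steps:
$z = 1$ ($z = -2 + 3 = 1$)
$w{\left(g,Y \right)} = -4$ ($w{\left(g,Y \right)} = \left(-4\right) 1 = -4$)
$U{\left(b \right)} = - \frac{\left(3 + b\right)^{2}}{3}$ ($U{\left(b \right)} = - \frac{\left(b + 3\right)^{2}}{3} = - \frac{\left(3 + b\right)^{2}}{3}$)
$78 \cdot 57 \left(-42\right) + U{\left(w{\left(-16,-14 \right)} \right)} = 78 \cdot 57 \left(-42\right) - \frac{\left(3 - 4\right)^{2}}{3} = 4446 \left(-42\right) - \frac{\left(-1\right)^{2}}{3} = -186732 - \frac{1}{3} = - \frac{560197}{3}$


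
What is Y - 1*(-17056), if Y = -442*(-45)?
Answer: 36946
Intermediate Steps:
Y = 19890
Y - 1*(-17056) = 19890 - 1*(-17056) = 19890 + 17056 = 36946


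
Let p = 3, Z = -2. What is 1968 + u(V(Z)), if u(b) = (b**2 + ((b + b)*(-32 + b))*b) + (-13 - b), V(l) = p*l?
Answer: -739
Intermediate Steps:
V(l) = 3*l
u(b) = -13 + b**2 - b + 2*b**2*(-32 + b) (u(b) = (b**2 + ((2*b)*(-32 + b))*b) + (-13 - b) = (b**2 + (2*b*(-32 + b))*b) + (-13 - b) = (b**2 + 2*b**2*(-32 + b)) + (-13 - b) = -13 + b**2 - b + 2*b**2*(-32 + b))
1968 + u(V(Z)) = 1968 + (-13 - 3*(-2) - 63*(3*(-2))**2 + 2*(3*(-2))**3) = 1968 + (-13 - 1*(-6) - 63*(-6)**2 + 2*(-6)**3) = 1968 + (-13 + 6 - 63*36 + 2*(-216)) = 1968 + (-13 + 6 - 2268 - 432) = 1968 - 2707 = -739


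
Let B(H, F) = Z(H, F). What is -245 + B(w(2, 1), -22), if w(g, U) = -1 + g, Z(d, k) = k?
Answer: -267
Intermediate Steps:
B(H, F) = F
-245 + B(w(2, 1), -22) = -245 - 22 = -267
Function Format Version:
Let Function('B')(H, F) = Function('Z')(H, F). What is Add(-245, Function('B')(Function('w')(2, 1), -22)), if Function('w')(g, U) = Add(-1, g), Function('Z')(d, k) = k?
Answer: -267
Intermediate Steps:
Function('B')(H, F) = F
Add(-245, Function('B')(Function('w')(2, 1), -22)) = Add(-245, -22) = -267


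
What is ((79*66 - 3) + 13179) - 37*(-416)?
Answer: 33782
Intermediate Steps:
((79*66 - 3) + 13179) - 37*(-416) = ((5214 - 3) + 13179) + 15392 = (5211 + 13179) + 15392 = 18390 + 15392 = 33782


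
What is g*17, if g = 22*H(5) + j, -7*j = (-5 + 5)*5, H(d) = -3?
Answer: -1122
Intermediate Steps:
j = 0 (j = -(-5 + 5)*5/7 = -0*5 = -⅐*0 = 0)
g = -66 (g = 22*(-3) + 0 = -66 + 0 = -66)
g*17 = -66*17 = -1122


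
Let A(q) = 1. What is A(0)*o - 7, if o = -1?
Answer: -8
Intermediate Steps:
A(0)*o - 7 = 1*(-1) - 7 = -1 - 7 = -8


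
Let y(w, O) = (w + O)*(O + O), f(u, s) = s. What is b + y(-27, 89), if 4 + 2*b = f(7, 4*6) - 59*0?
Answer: 11046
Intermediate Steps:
y(w, O) = 2*O*(O + w) (y(w, O) = (O + w)*(2*O) = 2*O*(O + w))
b = 10 (b = -2 + (4*6 - 59*0)/2 = -2 + (24 + 0)/2 = -2 + (1/2)*24 = -2 + 12 = 10)
b + y(-27, 89) = 10 + 2*89*(89 - 27) = 10 + 2*89*62 = 10 + 11036 = 11046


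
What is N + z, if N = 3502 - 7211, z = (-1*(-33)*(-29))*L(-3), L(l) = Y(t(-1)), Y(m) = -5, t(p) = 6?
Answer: 1076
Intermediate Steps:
L(l) = -5
z = 4785 (z = (-1*(-33)*(-29))*(-5) = (33*(-29))*(-5) = -957*(-5) = 4785)
N = -3709
N + z = -3709 + 4785 = 1076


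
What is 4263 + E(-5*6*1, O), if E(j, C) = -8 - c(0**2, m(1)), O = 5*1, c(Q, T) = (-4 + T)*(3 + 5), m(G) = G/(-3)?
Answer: 12869/3 ≈ 4289.7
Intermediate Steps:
m(G) = -G/3 (m(G) = G*(-1/3) = -G/3)
c(Q, T) = -32 + 8*T (c(Q, T) = (-4 + T)*8 = -32 + 8*T)
O = 5
E(j, C) = 80/3 (E(j, C) = -8 - (-32 + 8*(-1/3*1)) = -8 - (-32 + 8*(-1/3)) = -8 - (-32 - 8/3) = -8 - 1*(-104/3) = -8 + 104/3 = 80/3)
4263 + E(-5*6*1, O) = 4263 + 80/3 = 12869/3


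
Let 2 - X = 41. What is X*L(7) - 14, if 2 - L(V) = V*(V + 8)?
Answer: 4003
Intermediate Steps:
X = -39 (X = 2 - 1*41 = 2 - 41 = -39)
L(V) = 2 - V*(8 + V) (L(V) = 2 - V*(V + 8) = 2 - V*(8 + V))
X*L(7) - 14 = -39*(2 - 1*7² - 8*7) - 14 = -39*(2 - 1*49 - 56) - 14 = -39*(2 - 49 - 56) - 14 = -39*(-103) - 14 = 4017 - 14 = 4003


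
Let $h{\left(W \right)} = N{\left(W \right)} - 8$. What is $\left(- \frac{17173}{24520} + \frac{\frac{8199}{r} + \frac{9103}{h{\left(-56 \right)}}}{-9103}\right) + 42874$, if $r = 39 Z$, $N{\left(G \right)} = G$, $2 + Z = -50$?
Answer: $\frac{12938048419339367}{301773917120} \approx 42873.0$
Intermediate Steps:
$Z = -52$ ($Z = -2 - 50 = -52$)
$r = -2028$ ($r = 39 \left(-52\right) = -2028$)
$h{\left(W \right)} = -8 + W$ ($h{\left(W \right)} = W - 8 = -8 + W$)
$\left(- \frac{17173}{24520} + \frac{\frac{8199}{r} + \frac{9103}{h{\left(-56 \right)}}}{-9103}\right) + 42874 = \left(- \frac{17173}{24520} + \frac{\frac{8199}{-2028} + \frac{9103}{-8 - 56}}{-9103}\right) + 42874 = \left(\left(-17173\right) \frac{1}{24520} + \left(8199 \left(- \frac{1}{2028}\right) + \frac{9103}{-64}\right) \left(- \frac{1}{9103}\right)\right) + 42874 = \left(- \frac{17173}{24520} + \left(- \frac{2733}{676} + 9103 \left(- \frac{1}{64}\right)\right) \left(- \frac{1}{9103}\right)\right) + 42874 = \left(- \frac{17173}{24520} + \left(- \frac{2733}{676} - \frac{9103}{64}\right) \left(- \frac{1}{9103}\right)\right) + 42874 = \left(- \frac{17173}{24520} - - \frac{1582135}{98458048}\right) + 42874 = \left(- \frac{17173}{24520} + \frac{1582135}{98458048}\right) + 42874 = - \frac{206503263513}{301773917120} + 42874 = \frac{12938048419339367}{301773917120}$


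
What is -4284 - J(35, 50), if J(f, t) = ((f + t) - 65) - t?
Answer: -4254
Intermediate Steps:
J(f, t) = -65 + f (J(f, t) = (-65 + f + t) - t = -65 + f)
-4284 - J(35, 50) = -4284 - (-65 + 35) = -4284 - 1*(-30) = -4284 + 30 = -4254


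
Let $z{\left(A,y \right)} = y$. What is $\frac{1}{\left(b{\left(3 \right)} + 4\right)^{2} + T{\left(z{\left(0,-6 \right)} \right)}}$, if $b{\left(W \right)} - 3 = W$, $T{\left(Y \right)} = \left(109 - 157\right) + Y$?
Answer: $\frac{1}{46} \approx 0.021739$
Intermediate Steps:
$T{\left(Y \right)} = -48 + Y$
$b{\left(W \right)} = 3 + W$
$\frac{1}{\left(b{\left(3 \right)} + 4\right)^{2} + T{\left(z{\left(0,-6 \right)} \right)}} = \frac{1}{\left(\left(3 + 3\right) + 4\right)^{2} - 54} = \frac{1}{\left(6 + 4\right)^{2} - 54} = \frac{1}{10^{2} - 54} = \frac{1}{100 - 54} = \frac{1}{46}$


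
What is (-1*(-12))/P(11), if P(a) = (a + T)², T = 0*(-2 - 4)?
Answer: 12/121 ≈ 0.099174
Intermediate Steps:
T = 0 (T = 0*(-6) = 0)
P(a) = a² (P(a) = (a + 0)² = a²)
(-1*(-12))/P(11) = (-1*(-12))/(11²) = 12/121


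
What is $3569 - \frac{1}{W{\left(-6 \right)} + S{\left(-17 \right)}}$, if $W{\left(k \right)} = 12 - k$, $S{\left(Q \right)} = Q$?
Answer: $3568$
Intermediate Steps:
$3569 - \frac{1}{W{\left(-6 \right)} + S{\left(-17 \right)}} = 3569 - \frac{1}{\left(12 - -6\right) - 17} = 3569 - \frac{1}{\left(12 + 6\right) - 17} = 3569 - \frac{1}{18 - 17} = 3569 - 1^{-1} = 3569 - 1 = 3568$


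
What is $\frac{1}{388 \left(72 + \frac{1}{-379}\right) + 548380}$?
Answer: $\frac{379}{218423376} \approx 1.7352 \cdot 10^{-6}$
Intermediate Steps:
$\frac{1}{388 \left(72 + \frac{1}{-379}\right) + 548380} = \frac{1}{388 \left(72 - \frac{1}{379}\right) + 548380} = \frac{1}{388 \cdot \frac{27287}{379} + 548380} = \frac{1}{\frac{10587356}{379} + 548380} = \frac{1}{\frac{218423376}{379}} = \frac{379}{218423376}$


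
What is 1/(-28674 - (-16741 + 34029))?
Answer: -1/45962 ≈ -2.1757e-5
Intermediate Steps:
1/(-28674 - (-16741 + 34029)) = 1/(-28674 - 1*17288) = 1/(-28674 - 17288) = 1/(-45962) = -1/45962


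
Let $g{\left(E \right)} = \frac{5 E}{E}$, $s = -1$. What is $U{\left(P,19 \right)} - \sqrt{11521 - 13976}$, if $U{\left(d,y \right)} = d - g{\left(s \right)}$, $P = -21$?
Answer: $-26 - i \sqrt{2455} \approx -26.0 - 49.548 i$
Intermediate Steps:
$g{\left(E \right)} = 5$
$U{\left(d,y \right)} = -5 + d$ ($U{\left(d,y \right)} = d - 5 = -5 + d$)
$U{\left(P,19 \right)} - \sqrt{11521 - 13976} = \left(-5 - 21\right) - \sqrt{11521 - 13976} = -26 - \sqrt{-2455} = -26 - i \sqrt{2455}$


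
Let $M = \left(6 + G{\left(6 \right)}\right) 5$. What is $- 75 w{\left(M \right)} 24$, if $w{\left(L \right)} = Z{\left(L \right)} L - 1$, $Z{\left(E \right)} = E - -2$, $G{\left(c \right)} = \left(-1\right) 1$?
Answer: $-1213200$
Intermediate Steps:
$G{\left(c \right)} = -1$
$M = 25$ ($M = \left(6 - 1\right) 5 = 5 \cdot 5 = 25$)
$Z{\left(E \right)} = 2 + E$ ($Z{\left(E \right)} = E + 2 = 2 + E$)
$w{\left(L \right)} = -1 + L \left(2 + L\right)$ ($w{\left(L \right)} = \left(2 + L\right) L - 1 = L \left(2 + L\right) - 1 = -1 + L \left(2 + L\right)$)
$- 75 w{\left(M \right)} 24 = - 75 \left(-1 + 25 \left(2 + 25\right)\right) 24 = - 75 \left(-1 + 25 \cdot 27\right) 24 = - 75 \left(-1 + 675\right) 24 = \left(-75\right) 674 \cdot 24 = \left(-50550\right) 24 = -1213200$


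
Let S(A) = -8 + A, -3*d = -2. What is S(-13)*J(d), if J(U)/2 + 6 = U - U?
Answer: 252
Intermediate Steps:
d = ⅔ (d = -⅓*(-2) = ⅔ ≈ 0.66667)
J(U) = -12 (J(U) = -12 + 2*(U - U) = -12 + 2*0 = -12 + 0 = -12)
S(-13)*J(d) = (-8 - 13)*(-12) = -21*(-12) = 252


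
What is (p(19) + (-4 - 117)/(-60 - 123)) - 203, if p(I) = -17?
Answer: -40139/183 ≈ -219.34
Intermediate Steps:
(p(19) + (-4 - 117)/(-60 - 123)) - 203 = (-17 + (-4 - 117)/(-60 - 123)) - 203 = (-17 - 121/(-183)) - 203 = (-17 - 121*(-1/183)) - 203 = (-17 + 121/183) - 203 = -2990/183 - 203 = -40139/183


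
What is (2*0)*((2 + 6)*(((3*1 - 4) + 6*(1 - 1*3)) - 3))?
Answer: 0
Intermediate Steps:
(2*0)*((2 + 6)*(((3*1 - 4) + 6*(1 - 1*3)) - 3)) = 0*(8*(((3 - 4) + 6*(1 - 3)) - 3)) = 0*(8*((-1 + 6*(-2)) - 3)) = 0*(8*((-1 - 12) - 3)) = 0*(8*(-13 - 3)) = 0*(8*(-16)) = 0*(-128) = 0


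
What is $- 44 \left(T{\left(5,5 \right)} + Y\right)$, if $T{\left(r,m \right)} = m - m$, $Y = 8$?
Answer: $-352$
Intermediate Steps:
$T{\left(r,m \right)} = 0$
$- 44 \left(T{\left(5,5 \right)} + Y\right) = - 44 \left(0 + 8\right) = \left(-44\right) 8 = -352$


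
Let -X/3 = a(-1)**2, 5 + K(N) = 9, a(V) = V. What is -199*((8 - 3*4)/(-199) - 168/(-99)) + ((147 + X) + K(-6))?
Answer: -6392/33 ≈ -193.70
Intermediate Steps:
K(N) = 4 (K(N) = -5 + 9 = 4)
X = -3 (X = -3*(-1)**2 = -3*1 = -3)
-199*((8 - 3*4)/(-199) - 168/(-99)) + ((147 + X) + K(-6)) = -199*((8 - 3*4)/(-199) - 168/(-99)) + ((147 - 3) + 4) = -199*((8 - 12)*(-1/199) - 168*(-1/99)) + (144 + 4) = -199*(-4*(-1/199) + 56/33) + 148 = -199*(4/199 + 56/33) + 148 = -199*11276/6567 + 148 = -11276/33 + 148 = -6392/33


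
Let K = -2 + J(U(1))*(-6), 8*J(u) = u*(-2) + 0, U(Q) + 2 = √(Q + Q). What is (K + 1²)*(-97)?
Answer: 388 - 291*√2/2 ≈ 182.23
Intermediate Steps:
U(Q) = -2 + √2*√Q (U(Q) = -2 + √(Q + Q) = -2 + √(2*Q) = -2 + √2*√Q)
J(u) = -u/4 (J(u) = (u*(-2) + 0)/8 = (-2*u + 0)/8 = (-2*u)/8 = -u/4)
K = -5 + 3*√2/2 (K = -2 - (-2 + √2*√1)/4*(-6) = -2 - (-2 + √2*1)/4*(-6) = -2 - (-2 + √2)/4*(-6) = -2 + (½ - √2/4)*(-6) = -2 + (-3 + 3*√2/2) = -5 + 3*√2/2 ≈ -2.8787)
(K + 1²)*(-97) = ((-5 + 3*√2/2) + 1²)*(-97) = ((-5 + 3*√2/2) + 1)*(-97) = (-4 + 3*√2/2)*(-97) = 388 - 291*√2/2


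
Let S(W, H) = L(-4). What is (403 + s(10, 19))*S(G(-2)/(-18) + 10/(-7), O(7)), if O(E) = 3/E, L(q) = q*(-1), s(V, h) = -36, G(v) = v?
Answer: 1468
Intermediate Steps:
L(q) = -q
S(W, H) = 4 (S(W, H) = -1*(-4) = 4)
(403 + s(10, 19))*S(G(-2)/(-18) + 10/(-7), O(7)) = (403 - 36)*4 = 367*4 = 1468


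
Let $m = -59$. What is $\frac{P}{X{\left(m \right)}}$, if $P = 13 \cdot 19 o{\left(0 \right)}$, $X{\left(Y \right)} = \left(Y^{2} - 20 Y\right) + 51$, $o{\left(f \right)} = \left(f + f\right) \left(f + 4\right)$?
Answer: $0$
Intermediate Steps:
$o{\left(f \right)} = 2 f \left(4 + f\right)$
$X{\left(Y \right)} = 51 + Y^{2} - 20 Y$
$P = 0$ ($P = 13 \cdot 19 \cdot 2 \cdot 0 \left(4 + 0\right) = 247 \cdot 2 \cdot 0 \cdot 4 = 247 \cdot 0 = 0$)
$\frac{P}{X{\left(m \right)}} = \frac{0}{51 + \left(-59\right)^{2} - -1180} = \frac{0}{51 + 3481 + 1180} = \frac{0}{4712} = 0 \cdot \frac{1}{4712} = 0$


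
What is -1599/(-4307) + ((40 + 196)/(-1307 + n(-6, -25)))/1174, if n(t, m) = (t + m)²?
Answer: 162125936/437380157 ≈ 0.37068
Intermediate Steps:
n(t, m) = (m + t)²
-1599/(-4307) + ((40 + 196)/(-1307 + n(-6, -25)))/1174 = -1599/(-4307) + ((40 + 196)/(-1307 + (-25 - 6)²))/1174 = -1599*(-1/4307) + (236/(-1307 + (-31)²))*(1/1174) = 1599/4307 + (236/(-1307 + 961))*(1/1174) = 1599/4307 + (236/(-346))*(1/1174) = 1599/4307 + (236*(-1/346))*(1/1174) = 1599/4307 - 118/173*1/1174 = 1599/4307 - 59/101551 = 162125936/437380157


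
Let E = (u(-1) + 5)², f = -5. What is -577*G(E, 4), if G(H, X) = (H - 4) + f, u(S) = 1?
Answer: -15579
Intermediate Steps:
E = 36 (E = (1 + 5)² = 6² = 36)
G(H, X) = -9 + H (G(H, X) = (H - 4) - 5 = (-4 + H) - 5 = -9 + H)
-577*G(E, 4) = -577*(-9 + 36) = -577*27 = -15579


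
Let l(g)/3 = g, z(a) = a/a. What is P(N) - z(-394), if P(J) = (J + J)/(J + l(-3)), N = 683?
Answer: 346/337 ≈ 1.0267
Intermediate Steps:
z(a) = 1
l(g) = 3*g
P(J) = 2*J/(-9 + J) (P(J) = (J + J)/(J + 3*(-3)) = (2*J)/(J - 9) = (2*J)/(-9 + J) = 2*J/(-9 + J))
P(N) - z(-394) = 2*683/(-9 + 683) - 1*1 = 2*683/674 - 1 = 2*683*(1/674) - 1 = 683/337 - 1 = 346/337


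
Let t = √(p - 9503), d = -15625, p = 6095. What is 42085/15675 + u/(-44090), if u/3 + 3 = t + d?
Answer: 2726773/727485 - 6*I*√213/22045 ≈ 3.7482 - 0.0039722*I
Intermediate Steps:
t = 4*I*√213 (t = √(6095 - 9503) = √(-3408) = 4*I*√213 ≈ 58.378*I)
u = -46884 + 12*I*√213 (u = -9 + 3*(4*I*√213 - 15625) = -9 + 3*(-15625 + 4*I*√213) = -9 + (-46875 + 12*I*√213) = -46884 + 12*I*√213 ≈ -46884.0 + 175.13*I)
42085/15675 + u/(-44090) = 42085/15675 + (-46884 + 12*I*√213)/(-44090) = 42085*(1/15675) + (-46884 + 12*I*√213)*(-1/44090) = 443/165 + (23442/22045 - 6*I*√213/22045) = 2726773/727485 - 6*I*√213/22045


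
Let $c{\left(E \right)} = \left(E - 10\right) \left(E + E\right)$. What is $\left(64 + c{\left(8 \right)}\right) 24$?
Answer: $768$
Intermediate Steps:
$c{\left(E \right)} = 2 E \left(-10 + E\right)$ ($c{\left(E \right)} = \left(-10 + E\right) 2 E = 2 E \left(-10 + E\right)$)
$\left(64 + c{\left(8 \right)}\right) 24 = \left(64 + 2 \cdot 8 \left(-10 + 8\right)\right) 24 = \left(64 + 2 \cdot 8 \left(-2\right)\right) 24 = \left(64 - 32\right) 24 = 32 \cdot 24 = 768$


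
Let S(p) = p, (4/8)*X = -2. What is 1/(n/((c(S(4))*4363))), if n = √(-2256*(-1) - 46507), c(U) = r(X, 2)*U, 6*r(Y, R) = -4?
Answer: 34904*I*√44251/132753 ≈ 55.309*I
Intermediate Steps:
X = -4 (X = 2*(-2) = -4)
r(Y, R) = -⅔ (r(Y, R) = (⅙)*(-4) = -⅔)
c(U) = -2*U/3
n = I*√44251 (n = √(2256 - 46507) = √(-44251) = I*√44251 ≈ 210.36*I)
1/(n/((c(S(4))*4363))) = 1/((I*√44251)/((-⅔*4*4363))) = 1/((I*√44251)/((-8/3*4363))) = 1/((I*√44251)/(-34904/3)) = 1/((I*√44251)*(-3/34904)) = 1/(-3*I*√44251/34904) = 34904*I*√44251/132753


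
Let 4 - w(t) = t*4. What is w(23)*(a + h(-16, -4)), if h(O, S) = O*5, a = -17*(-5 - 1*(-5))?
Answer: 7040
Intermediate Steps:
a = 0 (a = -17*(-5 + 5) = -17*0 = 0)
w(t) = 4 - 4*t (w(t) = 4 - t*4 = 4 - 4*t)
h(O, S) = 5*O
w(23)*(a + h(-16, -4)) = (4 - 4*23)*(0 + 5*(-16)) = (4 - 92)*(0 - 80) = -88*(-80) = 7040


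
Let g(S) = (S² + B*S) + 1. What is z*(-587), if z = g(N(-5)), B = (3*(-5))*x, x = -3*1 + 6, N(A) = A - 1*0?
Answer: -147337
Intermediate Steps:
N(A) = A (N(A) = A + 0 = A)
x = 3 (x = -3 + 6 = 3)
B = -45 (B = (3*(-5))*3 = -15*3 = -45)
g(S) = 1 + S² - 45*S (g(S) = (S² - 45*S) + 1 = 1 + S² - 45*S)
z = 251 (z = 1 + (-5)² - 45*(-5) = 1 + 25 + 225 = 251)
z*(-587) = 251*(-587) = -147337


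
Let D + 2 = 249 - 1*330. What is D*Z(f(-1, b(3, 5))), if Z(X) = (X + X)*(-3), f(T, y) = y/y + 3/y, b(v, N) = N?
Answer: 3984/5 ≈ 796.80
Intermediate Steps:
f(T, y) = 1 + 3/y
Z(X) = -6*X (Z(X) = (2*X)*(-3) = -6*X)
D = -83 (D = -2 + (249 - 1*330) = -2 + (249 - 330) = -2 - 81 = -83)
D*Z(f(-1, b(3, 5))) = -(-498)*(3 + 5)/5 = -(-498)*(⅕)*8 = -(-498)*8/5 = -83*(-48/5) = 3984/5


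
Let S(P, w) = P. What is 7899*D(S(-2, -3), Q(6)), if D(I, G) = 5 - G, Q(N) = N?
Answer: -7899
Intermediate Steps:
7899*D(S(-2, -3), Q(6)) = 7899*(5 - 1*6) = 7899*(5 - 6) = 7899*(-1) = -7899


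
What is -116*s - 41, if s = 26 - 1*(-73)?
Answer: -11525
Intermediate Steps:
s = 99 (s = 26 + 73 = 99)
-116*s - 41 = -116*99 - 41 = -11484 - 41 = -11525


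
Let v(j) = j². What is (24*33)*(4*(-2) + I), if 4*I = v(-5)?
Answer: -1386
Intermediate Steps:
I = 25/4 (I = (¼)*(-5)² = (¼)*25 = 25/4 ≈ 6.2500)
(24*33)*(4*(-2) + I) = (24*33)*(4*(-2) + 25/4) = 792*(-8 + 25/4) = 792*(-7/4) = -1386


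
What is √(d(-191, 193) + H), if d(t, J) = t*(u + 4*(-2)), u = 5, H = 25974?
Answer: √26547 ≈ 162.93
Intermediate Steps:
d(t, J) = -3*t (d(t, J) = t*(5 + 4*(-2)) = t*(5 - 8) = t*(-3) = -3*t)
√(d(-191, 193) + H) = √(-3*(-191) + 25974) = √(573 + 25974) = √26547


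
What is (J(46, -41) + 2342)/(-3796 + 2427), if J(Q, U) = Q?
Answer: -2388/1369 ≈ -1.7443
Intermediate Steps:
(J(46, -41) + 2342)/(-3796 + 2427) = (46 + 2342)/(-3796 + 2427) = 2388/(-1369) = 2388*(-1/1369) = -2388/1369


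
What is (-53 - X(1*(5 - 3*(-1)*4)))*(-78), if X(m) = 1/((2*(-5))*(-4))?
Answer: 82719/20 ≈ 4136.0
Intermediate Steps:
X(m) = 1/40 (X(m) = 1/(-10*(-4)) = 1/40)
(-53 - X(1*(5 - 3*(-1)*4)))*(-78) = (-53 - 1*1/40)*(-78) = (-53 - 1/40)*(-78) = -2121/40*(-78) = 82719/20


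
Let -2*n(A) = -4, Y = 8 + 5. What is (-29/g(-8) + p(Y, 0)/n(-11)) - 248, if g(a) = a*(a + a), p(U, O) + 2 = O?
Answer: -31901/128 ≈ -249.23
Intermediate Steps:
Y = 13
n(A) = 2 (n(A) = -½*(-4) = 2)
p(U, O) = -2 + O
g(a) = 2*a² (g(a) = a*(2*a) = 2*a²)
(-29/g(-8) + p(Y, 0)/n(-11)) - 248 = (-29/(2*(-8)²) + (-2 + 0)/2) - 248 = (-29/(2*64) - 2*½) - 248 = (-29/128 - 1) - 248 = -157/128 - 248 = -31901/128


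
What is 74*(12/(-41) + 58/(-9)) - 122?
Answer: -228982/369 ≈ -620.55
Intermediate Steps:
74*(12/(-41) + 58/(-9)) - 122 = 74*(12*(-1/41) + 58*(-1/9)) - 122 = 74*(-12/41 - 58/9) - 122 = 74*(-2486/369) - 122 = -183964/369 - 122 = -228982/369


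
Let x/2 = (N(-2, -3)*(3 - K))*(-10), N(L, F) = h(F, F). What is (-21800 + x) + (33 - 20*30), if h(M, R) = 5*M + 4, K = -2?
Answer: -21267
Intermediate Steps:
h(M, R) = 4 + 5*M
N(L, F) = 4 + 5*F
x = 1100 (x = 2*(((4 + 5*(-3))*(3 - 1*(-2)))*(-10)) = 2*(((4 - 15)*(3 + 2))*(-10)) = 2*(-11*5*(-10)) = 2*(-55*(-10)) = 2*550 = 1100)
(-21800 + x) + (33 - 20*30) = (-21800 + 1100) + (33 - 20*30) = -20700 + (33 - 600) = -20700 - 567 = -21267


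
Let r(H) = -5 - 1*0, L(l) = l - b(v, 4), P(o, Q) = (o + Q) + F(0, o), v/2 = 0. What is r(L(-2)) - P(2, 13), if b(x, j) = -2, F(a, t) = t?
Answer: -22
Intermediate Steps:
v = 0 (v = 2*0 = 0)
P(o, Q) = Q + 2*o (P(o, Q) = (o + Q) + o = (Q + o) + o = Q + 2*o)
L(l) = 2 + l (L(l) = l - 1*(-2) = l + 2 = 2 + l)
r(H) = -5 (r(H) = -5 + 0 = -5)
r(L(-2)) - P(2, 13) = -5 - (13 + 2*2) = -5 - (13 + 4) = -5 - 1*17 = -5 - 17 = -22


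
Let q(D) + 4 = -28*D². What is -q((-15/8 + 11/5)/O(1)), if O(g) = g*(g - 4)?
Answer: 15583/3600 ≈ 4.3286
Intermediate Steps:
O(g) = g*(-4 + g)
q(D) = -4 - 28*D²
-q((-15/8 + 11/5)/O(1)) = -(-4 - 28*(-15/8 + 11/5)²/(-4 + 1)²) = -(-4 - 28*(-15*⅛ + 11*(⅕))²/9) = -(-4 - 28*(-15/8 + 11/5)²/9) = -(-4 - 28*((13/40)*(-⅓))²) = -(-4 - 28*(-13/120)²) = -(-4 - 28*169/14400) = -(-4 - 1183/3600) = -1*(-15583/3600) = 15583/3600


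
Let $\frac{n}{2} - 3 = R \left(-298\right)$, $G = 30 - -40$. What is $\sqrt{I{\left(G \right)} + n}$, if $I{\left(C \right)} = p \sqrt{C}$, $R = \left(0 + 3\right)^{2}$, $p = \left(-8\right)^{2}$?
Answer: $\sqrt{-5358 + 64 \sqrt{70}} \approx 69.444 i$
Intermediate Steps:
$p = 64$
$R = 9$ ($R = 3^{2} = 9$)
$G = 70$ ($G = 30 + 40 = 70$)
$n = -5358$ ($n = 6 + 2 \cdot 9 \left(-298\right) = 6 + 2 \left(-2682\right) = 6 - 5364 = -5358$)
$I{\left(C \right)} = 64 \sqrt{C}$
$\sqrt{I{\left(G \right)} + n} = \sqrt{64 \sqrt{70} - 5358} = \sqrt{-5358 + 64 \sqrt{70}}$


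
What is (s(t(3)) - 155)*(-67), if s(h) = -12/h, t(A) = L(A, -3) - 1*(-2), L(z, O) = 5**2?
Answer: 93733/9 ≈ 10415.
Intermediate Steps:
L(z, O) = 25
t(A) = 27 (t(A) = 25 - 1*(-2) = 25 + 2 = 27)
(s(t(3)) - 155)*(-67) = (-12/27 - 155)*(-67) = (-12*1/27 - 155)*(-67) = (-4/9 - 155)*(-67) = -1399/9*(-67) = 93733/9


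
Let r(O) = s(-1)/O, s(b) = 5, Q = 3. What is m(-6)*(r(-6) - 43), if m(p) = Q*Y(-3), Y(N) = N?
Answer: 789/2 ≈ 394.50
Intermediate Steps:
m(p) = -9 (m(p) = 3*(-3) = -9)
r(O) = 5/O
m(-6)*(r(-6) - 43) = -9*(5/(-6) - 43) = -9*(5*(-⅙) - 43) = -9*(-⅚ - 43) = -9*(-263/6) = 789/2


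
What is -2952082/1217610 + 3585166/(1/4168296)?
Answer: 9098002069700406439/608805 ≈ 1.4944e+13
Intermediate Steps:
-2952082/1217610 + 3585166/(1/4168296) = -2952082*1/1217610 + 3585166/(1/4168296) = -1476041/608805 + 3585166*4168296 = -1476041/608805 + 14944033097136 = 9098002069700406439/608805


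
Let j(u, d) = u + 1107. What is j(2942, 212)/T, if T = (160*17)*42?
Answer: 4049/114240 ≈ 0.035443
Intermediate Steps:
j(u, d) = 1107 + u
T = 114240 (T = 2720*42 = 114240)
j(2942, 212)/T = (1107 + 2942)/114240 = 4049*(1/114240) = 4049/114240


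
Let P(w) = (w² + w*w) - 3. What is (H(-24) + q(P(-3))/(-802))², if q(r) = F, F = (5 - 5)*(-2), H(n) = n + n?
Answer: 2304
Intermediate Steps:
H(n) = 2*n
P(w) = -3 + 2*w² (P(w) = (w² + w²) - 3 = 2*w² - 3 = -3 + 2*w²)
F = 0 (F = 0*(-2) = 0)
q(r) = 0
(H(-24) + q(P(-3))/(-802))² = (2*(-24) + 0/(-802))² = (-48 + 0*(-1/802))² = (-48 + 0)² = (-48)² = 2304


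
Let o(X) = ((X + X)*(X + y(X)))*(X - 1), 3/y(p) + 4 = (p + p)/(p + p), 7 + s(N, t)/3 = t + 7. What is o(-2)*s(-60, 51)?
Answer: -5508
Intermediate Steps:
s(N, t) = 3*t (s(N, t) = -21 + 3*(t + 7) = -21 + 3*(7 + t) = -21 + (21 + 3*t) = 3*t)
y(p) = -1 (y(p) = 3/(-4 + (p + p)/(p + p)) = 3/(-4 + (2*p)/((2*p))) = 3/(-4 + (2*p)*(1/(2*p))) = 3/(-4 + 1) = 3/(-3) = 3*(-⅓) = -1)
o(X) = 2*X*(-1 + X)² (o(X) = ((X + X)*(X - 1))*(X - 1) = ((2*X)*(-1 + X))*(-1 + X) = (2*X*(-1 + X))*(-1 + X) = 2*X*(-1 + X)²)
o(-2)*s(-60, 51) = (2*(-2)*(1 + (-2)² - 2*(-2)))*(3*51) = (2*(-2)*(1 + 4 + 4))*153 = (2*(-2)*9)*153 = -36*153 = -5508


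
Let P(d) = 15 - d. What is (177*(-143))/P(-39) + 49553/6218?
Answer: -12892328/27981 ≈ -460.75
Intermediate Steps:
(177*(-143))/P(-39) + 49553/6218 = (177*(-143))/(15 - 1*(-39)) + 49553/6218 = -25311/(15 + 39) + 49553*(1/6218) = -25311/54 + 49553/6218 = -25311*1/54 + 49553/6218 = -8437/18 + 49553/6218 = -12892328/27981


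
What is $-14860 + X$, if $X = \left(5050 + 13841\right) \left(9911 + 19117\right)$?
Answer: $548353088$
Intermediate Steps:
$X = 548367948$ ($X = 18891 \cdot 29028 = 548367948$)
$-14860 + X = -14860 + 548367948 = 548353088$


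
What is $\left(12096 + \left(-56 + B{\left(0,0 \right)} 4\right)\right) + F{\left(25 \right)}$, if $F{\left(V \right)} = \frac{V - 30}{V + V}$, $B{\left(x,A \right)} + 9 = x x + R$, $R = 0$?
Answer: $\frac{120039}{10} \approx 12004.0$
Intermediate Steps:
$B{\left(x,A \right)} = -9 + x^{2}$ ($B{\left(x,A \right)} = -9 + \left(x x + 0\right) = -9 + \left(x^{2} + 0\right) = -9 + x^{2}$)
$F{\left(V \right)} = \frac{-30 + V}{2 V}$
$\left(12096 + \left(-56 + B{\left(0,0 \right)} 4\right)\right) + F{\left(25 \right)} = \left(12096 - \left(56 - \left(-9 + 0^{2}\right) 4\right)\right) + \frac{-30 + 25}{2 \cdot 25} = \left(12096 - \left(56 - \left(-9 + 0\right) 4\right)\right) + \frac{1}{2} \cdot \frac{1}{25} \left(-5\right) = \left(12096 - 92\right) - \frac{1}{10} = 12004 - \frac{1}{10} = \frac{120039}{10}$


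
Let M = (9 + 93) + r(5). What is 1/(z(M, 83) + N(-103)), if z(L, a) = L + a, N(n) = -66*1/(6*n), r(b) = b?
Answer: 103/19581 ≈ 0.0052602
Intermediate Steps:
N(n) = -11/n
M = 107 (M = (9 + 93) + 5 = 102 + 5 = 107)
1/(z(M, 83) + N(-103)) = 1/((107 + 83) - 11/(-103)) = 1/(190 - 11*(-1/103)) = 1/(190 + 11/103) = 1/(19581/103) = 103/19581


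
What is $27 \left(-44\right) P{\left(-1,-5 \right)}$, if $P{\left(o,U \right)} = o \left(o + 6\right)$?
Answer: $5940$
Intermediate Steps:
$P{\left(o,U \right)} = o \left(6 + o\right)$
$27 \left(-44\right) P{\left(-1,-5 \right)} = 27 \left(-44\right) \left(- (6 - 1)\right) = - 1188 \left(\left(-1\right) 5\right) = \left(-1188\right) \left(-5\right) = 5940$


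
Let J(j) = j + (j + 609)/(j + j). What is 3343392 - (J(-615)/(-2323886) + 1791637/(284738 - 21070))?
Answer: 7240766261807825561/2165699079980 ≈ 3.3434e+6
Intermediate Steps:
J(j) = j + (609 + j)/(2*j) (J(j) = j + (609 + j)/((2*j)) = j + (609 + j)*(1/(2*j)) = j + (609 + j)/(2*j))
3343392 - (J(-615)/(-2323886) + 1791637/(284738 - 21070)) = 3343392 - ((½ - 615 + (609/2)/(-615))/(-2323886) + 1791637/(284738 - 21070)) = 3343392 - ((½ - 615 + (609/2)*(-1/615))*(-1/2323886) + 1791637/263668) = 3343392 - ((½ - 615 - 203/410)*(-1/2323886) + 1791637*(1/263668)) = 3343392 - (-126074/205*(-1/2323886) + 1791637/263668) = 3343392 - (63037/238198315 + 1791637/263668) = 3343392 - 1*14716604666599/2165699079980 = 3343392 - 14716604666599/2165699079980 = 7240766261807825561/2165699079980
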